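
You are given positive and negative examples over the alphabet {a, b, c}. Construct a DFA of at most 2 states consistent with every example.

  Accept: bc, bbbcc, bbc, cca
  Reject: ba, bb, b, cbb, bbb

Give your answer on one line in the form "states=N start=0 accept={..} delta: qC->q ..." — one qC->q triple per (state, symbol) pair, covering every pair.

states=2 start=0 accept={1} delta: 0a->0 0b->0 0c->1 1a->1 1b->0 1c->1

State merging on the prefix tree: take the shortest (then alphabetical) example prefix whose next move is undefined and point that move at state 0, else 1, else 2, ...; a target is out if some Accept/Reject pair would then sit in one state with the same input left (inseparable). If every existing state is out, open a new one.
b: 0b undefined. 0b->0: ok.
c: 0c undefined. 0c->0: no, bc/bb meet in 0. Open state 1: 0c->1.
ba: 0a undefined. 0a->0: ok.
cb: 1b undefined. 1b->0: ok.
cc: 1c undefined. 1c->0: no, bbbcc/ba meet in 0. 1c->1: ok.
cca: 1a undefined. 1a->0: no, cca/ba meet in 0. 1a->1: ok.
All examples now run through 2 states with every (state, symbol) defined. Accept strings end in {1}, Reject strings end in {0}; accept={1}.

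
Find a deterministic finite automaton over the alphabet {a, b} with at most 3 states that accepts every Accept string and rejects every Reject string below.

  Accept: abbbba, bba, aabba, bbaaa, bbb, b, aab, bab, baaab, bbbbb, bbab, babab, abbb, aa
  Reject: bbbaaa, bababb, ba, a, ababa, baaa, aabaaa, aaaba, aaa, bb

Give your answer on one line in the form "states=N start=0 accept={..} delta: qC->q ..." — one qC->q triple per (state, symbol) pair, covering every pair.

states=3 start=0 accept={0,2} delta: 0a->1 0b->2 1a->0 1b->2 2a->1 2b->1

State merging on the prefix tree: take the shortest (then alphabetical) example prefix whose next move is undefined and point that move at state 0, else 1, else 2, ...; a target is out if some Accept/Reject pair would then sit in one state with the same input left (inseparable). If every existing state is out, open a new one.
a: 0a undefined. 0a->0: no, aa/a meet in 0. Open state 1: 0a->1.
b: 0b undefined. 0b->0: no, bba/ba meet in 1. 0b->1: no, b/a meet in 1. Open state 2: 0b->2.
aa: 1a undefined. 1a->0: ok.
ab: 1b undefined. 1b->0: no, abbb/bb meet in 2 with "b" left. 1b->1: no, abbbba/aaaba meet in 0. 1b->2: ok.
ba: 2a undefined. 2a->0: no, aa/ba meet in 0. 2a->1: ok.
bb: 2b undefined. 2b->0: no, abbbba/bbbaaa meet in 1. 2b->1: ok.
All examples now run through 3 states with every (state, symbol) defined. Accept strings end in {0,2}, Reject strings end in {1}; accept={0,2}.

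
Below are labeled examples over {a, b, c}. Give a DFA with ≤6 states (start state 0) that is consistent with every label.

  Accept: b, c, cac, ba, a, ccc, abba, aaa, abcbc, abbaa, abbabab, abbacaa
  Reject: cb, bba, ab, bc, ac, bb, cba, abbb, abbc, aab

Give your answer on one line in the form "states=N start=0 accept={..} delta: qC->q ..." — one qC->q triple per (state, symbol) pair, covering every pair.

State merging on the prefix tree: take the shortest (then alphabetical) example prefix whose next move is undefined and point that move at state 0, else 1, else 2, ...; a target is out if some Accept/Reject pair would then sit in one state with the same input left (inseparable). If every existing state is out, open a new one.
a: 0a undefined. 0a->0: no, b/ab meet in 0 with "b" left. Open state 1: 0a->1.
b: 0b undefined. 0b->0: no, b/bb meet in 0. 0b->1: ok.
c: 0c undefined. 0c->0: no, b/cb meet in 1. 0c->1: ok.
aa: 1a undefined. 1a->0: no, b/aab meet in 1. 1a->1: no, cac/bc meet in 1 with "c" left. Open state 2: 1a->2.
ab: 1b undefined. 1b->0: no, b/bba meet in 1. 1b->1: no, b/cb meet in 1. 1b->2: no, ba/cb meet in 2. Open state 3: 1b->3.
ac: 1c undefined. 1c->0: ok.
aaa: 2a undefined. 2a->0: no, aaa/bc meet in 0. 2a->1: ok.
aab: 2b undefined. 2b->0: ok.
abb: 3b undefined. 3b->0: no, b/abbb meet in 1. 3b->1: no, abbabab/cb meet in 3. 3b->2: no, cac/abbc meet in 2 with "c" left. 3b->3: no, abba/bba meet in 3 with "a" left. Open state 4: 3b->4.
abc: 3c undefined. 3c->0: no, abcbc/bc meet in 0. 3c->1: ok.
bba: 3a undefined. 3a->0: ok.
cac: 2c undefined. 2c->0: no, cac/bba meet in 0. 2c->1: ok.
abba: 4a undefined. 4a->0: no, abba/bba meet in 0. 4a->1: ok.
abbb: 4b undefined. 4b->0: ok.
abbc: 4c undefined. 4c->0: ok.
All examples now run through 5 states with every (state, symbol) defined. Accept strings end in {1,2}, Reject strings end in {0,3}; accept={1,2}.

states=5 start=0 accept={1,2} delta: 0a->1 0b->1 0c->1 1a->2 1b->3 1c->0 2a->1 2b->0 2c->1 3a->0 3b->4 3c->1 4a->1 4b->0 4c->0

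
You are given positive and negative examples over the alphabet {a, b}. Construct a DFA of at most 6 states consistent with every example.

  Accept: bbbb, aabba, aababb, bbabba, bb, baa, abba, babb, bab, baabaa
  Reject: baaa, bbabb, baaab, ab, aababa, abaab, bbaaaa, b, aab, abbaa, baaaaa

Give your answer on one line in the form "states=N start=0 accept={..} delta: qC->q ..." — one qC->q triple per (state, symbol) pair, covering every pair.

State merging on the prefix tree: take the shortest (then alphabetical) example prefix whose next move is undefined and point that move at state 0, else 1, else 2, ...; a target is out if some Accept/Reject pair would then sit in one state with the same input left (inseparable). If every existing state is out, open a new one.
a: 0a undefined. 0a->0: ok.
b: 0b undefined. 0b->0: no, bbbb/baaa meet in 0. Open state 1: 0b->1.
ba: 1a undefined. 1a->0: no, baa/baaa meet in 0. 1a->1: no, aabba/aababa meet in 1 with "ba" left. Open state 2: 1a->2.
bb: 1b undefined. 1b->0: no, bbbb/bbabb meet in 0. 1b->1: no, bbbb/ab meet in 1. 1b->2: ok.
baa: 2a undefined. 2a->0: no, aabba/baaa meet in 0. 2a->1: no, aabba/ab meet in 1. 2a->2: no, bbbb/bbabb meet in 2 with "bb" left. Open state 3: 2a->3.
bab: 2b undefined. 2b->0: no, bbbb/ab meet in 1. 2b->1: no, bbbb/aababa meet in 2. 2b->2: no, aabba/aababa meet in 3. 2b->3: no, bbbb/abaab meet in 3 with "b" left. Open state 4: 2b->4.
baaa: 3a undefined. 3a->0: ok.
baab: 3b undefined. 3b->0: no, baabaa/baaa meet in 0. 3b->1: no, bb/bbabb meet in 2. 3b->2: no, bbabba/aababa meet in 4 with "a" left. 3b->3: no, aabba/bbabb meet in 3. 3b->4: no, bbbb/bbabb meet in 4 with "b" left. Open state 5: 3b->5.
babb: 4b undefined. 4b->0: no, bbbb/baaa meet in 0. 4b->1: no, bbbb/baaab meet in 1. 4b->2: ok.
baaba: 5a undefined. 5a->0: no, baabaa/baaa meet in 0. 5a->1: ok.
bbabb: 5b undefined. 5b->0: no, bbabba/baaa meet in 0. 5b->1: ok.
aababa: 4a undefined. 4a->0: ok.
All examples now run through 6 states with every (state, symbol) defined. Accept strings end in {2,3,4}, Reject strings end in {0,1,5}; accept={2,3,4}.

states=6 start=0 accept={2,3,4} delta: 0a->0 0b->1 1a->2 1b->2 2a->3 2b->4 3a->0 3b->5 4a->0 4b->2 5a->1 5b->1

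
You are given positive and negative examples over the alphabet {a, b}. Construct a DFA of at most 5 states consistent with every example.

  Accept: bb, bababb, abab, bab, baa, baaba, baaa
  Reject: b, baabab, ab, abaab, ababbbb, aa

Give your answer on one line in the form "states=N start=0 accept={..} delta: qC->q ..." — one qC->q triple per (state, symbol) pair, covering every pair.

states=5 start=0 accept={2,3} delta: 0a->0 0b->1 1a->2 1b->2 2a->3 2b->3 3a->3 3b->4 4a->3 4b->3

Fold the examples into a partial DFA from state 0: repeatedly fix the first undefined (state, symbol) met by the shortest-then-alphabetical prefix, trying targets in increasing order and rejecting any under which an Accept and a Reject string meet in one state with the same remainder; add a state when all current targets are rejected. Accepting states are where Accept strings end.
a: 0a undefined. 0a->0: ok.
b: 0b undefined. 0b->0: no, bb/b meet in 0. Open state 1: 0b->1.
ba: 1a undefined. 1a->0: no, abab/b meet in 1. 1a->1: no, bb/abaab meet in 1 with "b" left. Open state 2: 1a->2.
bb: 1b undefined. 1b->0: no, bb/aa meet in 0. 1b->1: no, bb/b meet in 1. 1b->2: ok.
baa: 2a undefined. 2a->0: no, abab/baabab meet in 2 with "b" left. 2a->1: no, bb/baabab meet in 2. 2a->2: no, abab/abaab meet in 2 with "b" left. Open state 3: 2a->3.
bab: 2b undefined. 2b->0: no, abab/ababbbb meet in 0. 2b->1: no, bb/ababbbb meet in 2. 2b->2: no, bb/ababbbb meet in 2. 2b->3: ok.
baaa: 3a undefined. 3a->0: no, baaa/aa meet in 0. 3a->1: no, baaa/b meet in 1. 3a->2: no, bababb/abaab meet in 3 with "b" left. 3a->3: ok.
baab: 3b undefined. 3b->0: no, bb/ababbbb meet in 2. 3b->1: no, abab/baabab meet in 3. 3b->2: no, bb/baabab meet in 2. 3b->3: no, bababb/baabab meet in 3. Open state 4: 3b->4.
baaba: 4a undefined. 4a->0: no, baaba/aa meet in 0. 4a->1: no, bb/baabab meet in 2. 4a->2: no, abab/baabab meet in 3. 4a->3: ok.
ababbb: 4b undefined. 4b->0: no, bababb/aa meet in 0. 4b->1: no, bb/ababbbb meet in 2. 4b->2: no, abab/ababbbb meet in 3. 4b->3: ok.
All examples now run through 5 states with every (state, symbol) defined. Accept strings end in {2,3}, Reject strings end in {0,1,4}; accept={2,3}.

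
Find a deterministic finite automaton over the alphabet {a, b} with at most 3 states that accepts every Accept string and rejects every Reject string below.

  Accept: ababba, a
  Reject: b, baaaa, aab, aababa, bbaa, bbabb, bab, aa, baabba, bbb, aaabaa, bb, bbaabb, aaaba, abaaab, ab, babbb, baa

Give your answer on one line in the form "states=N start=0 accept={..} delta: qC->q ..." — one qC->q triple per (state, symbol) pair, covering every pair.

states=3 start=0 accept={1} delta: 0a->1 0b->0 1a->2 1b->0 2a->2 2b->2

Fold the examples into a partial DFA from state 0: repeatedly fix the first undefined (state, symbol) met by the shortest-then-alphabetical prefix, trying targets in increasing order and rejecting any under which an Accept and a Reject string meet in one state with the same remainder; add a state when all current targets are rejected. Accepting states are where Accept strings end.
a: 0a undefined. 0a->0: no, a/aa meet in 0. Open state 1: 0a->1.
b: 0b undefined. 0b->0: ok.
aa: 1a undefined. 1a->0: no, a/baabba meet in 1. 1a->1: no, a/baaaa meet in 1. Open state 2: 1a->2.
ab: 1b undefined. 1b->0: ok.
aaa: 2a undefined. 2a->0: no, ababba/baaaa meet in 1. 2a->1: no, ababba/aaaba meet in 1. 2a->2: ok.
aab: 2b undefined. 2b->0: no, ababba/aababa meet in 1. 2b->1: no, ababba/aab meet in 1. 2b->2: ok.
All examples now run through 3 states with every (state, symbol) defined. Accept strings end in {1}, Reject strings end in {0,2}; accept={1}.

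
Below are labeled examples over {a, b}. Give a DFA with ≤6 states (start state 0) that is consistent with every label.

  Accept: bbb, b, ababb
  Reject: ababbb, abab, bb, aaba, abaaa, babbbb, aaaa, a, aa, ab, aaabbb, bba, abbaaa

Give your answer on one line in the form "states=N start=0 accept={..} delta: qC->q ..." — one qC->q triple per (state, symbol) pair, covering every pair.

states=3 start=0 accept={2} delta: 0a->1 0b->2 1a->0 1b->0 2a->0 2b->0

Grow the machine one transition at a time. Run the examples from 0; the earliest place one falls off (shortest prefix, ties alphabetical) gets sent to the lowest-numbered state that keeps every Accept/Reject pair distinguishable — a pair clashes when both reach the same state with identical unread suffix — and to a fresh state only if none does.
a: 0a undefined. 0a->0: no, bbb/aaabbb meet in 0 with "bbb" left. Open state 1: 0a->1.
b: 0b undefined. 0b->0: no, bbb/bb meet in 0. 0b->1: no, b/a meet in 1. Open state 2: 0b->2.
aa: 1a undefined. 1a->0: ok.
ab: 1b undefined. 1b->0: ok.
ba: 2a undefined. 2a->0: ok.
bb: 2b undefined. 2b->0: ok.
All examples now run through 3 states with every (state, symbol) defined. Accept strings end in {2}, Reject strings end in {0,1}; accept={2}.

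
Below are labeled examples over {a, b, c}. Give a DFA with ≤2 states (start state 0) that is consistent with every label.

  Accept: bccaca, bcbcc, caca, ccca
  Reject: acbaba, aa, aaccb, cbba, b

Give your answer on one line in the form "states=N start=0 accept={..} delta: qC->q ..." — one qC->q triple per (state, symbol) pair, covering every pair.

Grow the machine one transition at a time. Run the examples from 0; the earliest place one falls off (shortest prefix, ties alphabetical) gets sent to the lowest-numbered state that keeps every Accept/Reject pair distinguishable — a pair clashes when both reach the same state with identical unread suffix — and to a fresh state only if none does.
a: 0a undefined. 0a->0: ok.
b: 0b undefined. 0b->0: ok.
c: 0c undefined. 0c->0: no, bccaca/acbaba meet in 0. Open state 1: 0c->1.
ca: 1a undefined. 1a->0: no, caca/aa meet in 0. 1a->1: ok.
cb: 1b undefined. 1b->0: ok.
cc: 1c undefined. 1c->0: no, bcbcc/acbaba meet in 0. 1c->1: ok.
All examples now run through 2 states with every (state, symbol) defined. Accept strings end in {1}, Reject strings end in {0}; accept={1}.

states=2 start=0 accept={1} delta: 0a->0 0b->0 0c->1 1a->1 1b->0 1c->1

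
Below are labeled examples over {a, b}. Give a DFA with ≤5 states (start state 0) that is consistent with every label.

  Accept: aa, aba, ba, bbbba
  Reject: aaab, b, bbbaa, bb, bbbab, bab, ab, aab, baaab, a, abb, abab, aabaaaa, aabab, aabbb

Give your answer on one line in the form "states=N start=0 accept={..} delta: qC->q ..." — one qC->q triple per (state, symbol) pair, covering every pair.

Fold the examples into a partial DFA from state 0: repeatedly fix the first undefined (state, symbol) met by the shortest-then-alphabetical prefix, trying targets in increasing order and rejecting any under which an Accept and a Reject string meet in one state with the same remainder; add a state when all current targets are rejected. Accepting states are where Accept strings end.
a: 0a undefined. 0a->0: no, aa/a meet in 0. Open state 1: 0a->1.
b: 0b undefined. 0b->0: no, aa/bbbaa meet in 1 with "a" left. 0b->1: ok.
aa: 1a undefined. 1a->0: ok.
ab: 1b undefined. 1b->0: no, aa/aaab meet in 0. 1b->1: ok.
All examples now run through 2 states with every (state, symbol) defined. Accept strings end in {0}, Reject strings end in {1}; accept={0}.

states=2 start=0 accept={0} delta: 0a->1 0b->1 1a->0 1b->1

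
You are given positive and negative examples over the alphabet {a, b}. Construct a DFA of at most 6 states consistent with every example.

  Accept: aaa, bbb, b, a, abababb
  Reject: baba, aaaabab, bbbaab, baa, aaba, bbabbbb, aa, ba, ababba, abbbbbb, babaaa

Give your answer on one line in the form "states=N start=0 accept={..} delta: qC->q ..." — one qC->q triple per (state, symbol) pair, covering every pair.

Grow the machine one transition at a time. Run the examples from 0; the earliest place one falls off (shortest prefix, ties alphabetical) gets sent to the lowest-numbered state that keeps every Accept/Reject pair distinguishable — a pair clashes when both reach the same state with identical unread suffix — and to a fresh state only if none does.
a: 0a undefined. 0a->0: no, aaa/aa meet in 0. Open state 1: 0a->1.
b: 0b undefined. 0b->0: no, a/ba meet in 1. 0b->1: no, aaa/baa meet in 1 with "aa" left. Open state 2: 0b->2.
aa: 1a undefined. 1a->0: ok.
ab: 1b undefined. 1b->0: ok.
ba: 2a undefined. 2a->0: no, aaa/baa meet in 1. 2a->1: no, aaa/baba meet in 1. 2a->2: no, b/baa meet in 2. Open state 3: 2a->3.
bb: 2b undefined. 2b->0: no, bbb/bbabbbb meet in 2. 2b->1: no, aaa/abbbbbb meet in 1. 2b->2: no, bbb/abbbbbb meet in 2. 2b->3: no, bbb/aaaabab meet in 3 with "b" left. Open state 4: 2b->4.
baa: 3a undefined. 3a->0: ok.
bab: 3b undefined. 3b->0: no, aaa/baba meet in 1. 3b->1: no, aaa/aaaabab meet in 1. 3b->2: no, aaa/babaaa meet in 1. 3b->3: ok.
bba: 4a undefined. 4a->0: ok.
bbb: 4b undefined. 4b->0: no, bbb/baba meet in 0. 4b->1: no, b/abbbbbb meet in 2. 4b->2: no, bbb/bbbaab meet in 2. 4b->3: no, bbb/aaaabab meet in 3. 4b->4: no, bbb/bbabbbb meet in 4. Open state 5: 4b->5.
bbba: 5a undefined. 5a->0: ok.
abbbbb: 5b undefined. 5b->0: no, b/abbbbbb meet in 2. 5b->1: no, aaa/bbabbbb meet in 1. 5b->2: no, b/bbabbbb meet in 2. 5b->3: ok.
All examples now run through 6 states with every (state, symbol) defined. Accept strings end in {1,2,5}, Reject strings end in {0,3}; accept={1,2,5}.

states=6 start=0 accept={1,2,5} delta: 0a->1 0b->2 1a->0 1b->0 2a->3 2b->4 3a->0 3b->3 4a->0 4b->5 5a->0 5b->3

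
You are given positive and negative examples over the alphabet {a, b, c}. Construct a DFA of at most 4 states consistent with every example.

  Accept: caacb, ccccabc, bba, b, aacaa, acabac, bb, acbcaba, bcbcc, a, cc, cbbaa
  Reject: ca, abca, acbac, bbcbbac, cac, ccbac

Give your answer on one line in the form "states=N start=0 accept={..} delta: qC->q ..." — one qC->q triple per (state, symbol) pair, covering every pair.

Grow the machine one transition at a time. Run the examples from 0; the earliest place one falls off (shortest prefix, ties alphabetical) gets sent to the lowest-numbered state that keeps every Accept/Reject pair distinguishable — a pair clashes when both reach the same state with identical unread suffix — and to a fresh state only if none does.
a: 0a undefined. 0a->0: ok.
b: 0b undefined. 0b->0: ok.
c: 0c undefined. 0c->0: no, caacb/ca meet in 0. Open state 1: 0c->1.
ca: 1a undefined. 1a->0: no, bba/ca meet in 0. 1a->1: no, aacaa/ca meet in 1. Open state 2: 1a->2.
cb: 1b undefined. 1b->0: ok.
cc: 1c undefined. 1c->0: no, ccccabc/acbac meet in 1. 1c->1: no, bcbcc/acbac meet in 1. 1c->2: no, acabac/ccbac meet in 2 with "bac" left. Open state 3: 1c->3.
caa: 2a undefined. 2a->0: ok.
cac: 2c undefined. 2c->0: no, caacb/cac meet in 0. 2c->1: ok.
ccb: 3b undefined. 3b->0: ok.
ccc: 3c undefined. 3c->0: ok.
acab: 2b undefined. 2b->0: no, ccccabc/acbac meet in 1. 2b->1: no, acabac/acbac meet in 1. 2b->2: no, ccccabc/acbac meet in 1. 2b->3: ok.
acaba: 3a undefined. 3a->0: no, acabac/acbac meet in 1. 3a->1: no, acbcaba/acbac meet in 1. 3a->2: no, acabac/acbac meet in 1. 3a->3: ok.
All examples now run through 4 states with every (state, symbol) defined. Accept strings end in {0,3}, Reject strings end in {1,2}; accept={0,3}.

states=4 start=0 accept={0,3} delta: 0a->0 0b->0 0c->1 1a->2 1b->0 1c->3 2a->0 2b->3 2c->1 3a->3 3b->0 3c->0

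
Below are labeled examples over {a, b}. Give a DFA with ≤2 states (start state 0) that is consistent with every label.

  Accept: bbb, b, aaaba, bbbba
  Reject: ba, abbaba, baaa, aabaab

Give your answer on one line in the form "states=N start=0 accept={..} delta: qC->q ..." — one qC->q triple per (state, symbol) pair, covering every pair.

Fold the examples into a partial DFA from state 0: repeatedly fix the first undefined (state, symbol) met by the shortest-then-alphabetical prefix, trying targets in increasing order and rejecting any under which an Accept and a Reject string meet in one state with the same remainder; add a state when all current targets are rejected. Accepting states are where Accept strings end.
a: 0a undefined. 0a->0: no, aaaba/ba meet in 0 with "ba" left. Open state 1: 0a->1.
b: 0b undefined. 0b->0: no, bbbba/ba meet in 1. 0b->1: ok.
aa: 1a undefined. 1a->0: ok.
ab: 1b undefined. 1b->0: ok.
All examples now run through 2 states with every (state, symbol) defined. Accept strings end in {1}, Reject strings end in {0}; accept={1}.

states=2 start=0 accept={1} delta: 0a->1 0b->1 1a->0 1b->0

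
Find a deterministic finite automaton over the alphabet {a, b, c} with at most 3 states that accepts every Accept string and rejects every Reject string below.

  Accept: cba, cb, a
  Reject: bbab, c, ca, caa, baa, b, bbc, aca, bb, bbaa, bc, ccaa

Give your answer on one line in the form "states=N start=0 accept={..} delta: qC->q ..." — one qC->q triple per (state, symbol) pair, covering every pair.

Fold the examples into a partial DFA from state 0: repeatedly fix the first undefined (state, symbol) met by the shortest-then-alphabetical prefix, trying targets in increasing order and rejecting any under which an Accept and a Reject string meet in one state with the same remainder; add a state when all current targets are rejected. Accepting states are where Accept strings end.
a: 0a undefined. 0a->0: ok.
b: 0b undefined. 0b->0: no, a/bbab meet in 0. Open state 1: 0b->1.
c: 0c undefined. 0c->0: no, cb/b meet in 1. 0c->1: no, cb/bb meet in 1 with "b" left. Open state 2: 0c->2.
ba: 1a undefined. 1a->0: no, a/baa meet in 0. 1a->1: ok.
bb: 1b undefined. 1b->0: no, a/bb meet in 0. 1b->1: ok.
bc: 1c undefined. 1c->0: no, a/bbc meet in 0. 1c->1: ok.
ca: 2a undefined. 2a->0: no, a/ca meet in 0. 2a->1: ok.
cb: 2b undefined. 2b->0: ok.
cc: 2c undefined. 2c->0: no, cba/ccaa meet in 0. 2c->1: ok.
All examples now run through 3 states with every (state, symbol) defined. Accept strings end in {0}, Reject strings end in {1,2}; accept={0}.

states=3 start=0 accept={0} delta: 0a->0 0b->1 0c->2 1a->1 1b->1 1c->1 2a->1 2b->0 2c->1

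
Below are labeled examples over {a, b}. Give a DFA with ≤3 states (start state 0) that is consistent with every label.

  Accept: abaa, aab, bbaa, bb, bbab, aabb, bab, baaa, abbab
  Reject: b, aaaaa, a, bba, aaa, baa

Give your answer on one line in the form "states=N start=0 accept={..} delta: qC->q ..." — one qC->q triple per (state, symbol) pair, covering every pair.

states=3 start=0 accept={0,2} delta: 0a->1 0b->1 1a->2 1b->0 2a->1 2b->2

Fold the examples into a partial DFA from state 0: repeatedly fix the first undefined (state, symbol) met by the shortest-then-alphabetical prefix, trying targets in increasing order and rejecting any under which an Accept and a Reject string meet in one state with the same remainder; add a state when all current targets are rejected. Accepting states are where Accept strings end.
a: 0a undefined. 0a->0: no, abaa/baa meet in 0 with "baa" left. Open state 1: 0a->1.
b: 0b undefined. 0b->0: no, bbaa/baa meet in 1 with "a" left. 0b->1: ok.
aa: 1a undefined. 1a->0: no, aab/b meet in 1. 1a->1: no, baaa/b meet in 1. Open state 2: 1a->2.
ab: 1b undefined. 1b->0: ok.
aaa: 2a undefined. 2a->0: no, abaa/aaaaa meet in 2. 2a->1: ok.
aab: 2b undefined. 2b->0: no, aabb/b meet in 1. 2b->1: no, aab/b meet in 1. 2b->2: ok.
All examples now run through 3 states with every (state, symbol) defined. Accept strings end in {0,2}, Reject strings end in {1}; accept={0,2}.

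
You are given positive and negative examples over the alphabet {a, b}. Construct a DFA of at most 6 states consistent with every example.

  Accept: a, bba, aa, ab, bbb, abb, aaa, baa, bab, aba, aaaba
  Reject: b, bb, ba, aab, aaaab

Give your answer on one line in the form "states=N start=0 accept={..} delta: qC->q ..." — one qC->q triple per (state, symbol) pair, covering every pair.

states=4 start=0 accept={0,1} delta: 0a->1 0b->2 1a->0 1b->1 2a->3 2b->3 3a->0 3b->0

State merging on the prefix tree: take the shortest (then alphabetical) example prefix whose next move is undefined and point that move at state 0, else 1, else 2, ...; a target is out if some Accept/Reject pair would then sit in one state with the same input left (inseparable). If every existing state is out, open a new one.
a: 0a undefined. 0a->0: no, ab/b meet in 0 with "b" left. Open state 1: 0a->1.
b: 0b undefined. 0b->0: no, a/ba meet in 1. 0b->1: no, a/b meet in 1. Open state 2: 0b->2.
aa: 1a undefined. 1a->0: ok.
ab: 1b undefined. 1b->0: no, abb/b meet in 2. 1b->1: ok.
ba: 2a undefined. 2a->0: no, aa/ba meet in 0. 2a->1: no, a/ba meet in 1. 2a->2: no, baa/b meet in 2. Open state 3: 2a->3.
bb: 2b undefined. 2b->0: no, aa/bb meet in 0. 2b->1: no, a/bb meet in 1. 2b->2: no, bba/ba meet in 3. 2b->3: ok.
baa: 3a undefined. 3a->0: ok.
bab: 3b undefined. 3b->0: ok.
All examples now run through 4 states with every (state, symbol) defined. Accept strings end in {0,1}, Reject strings end in {2,3}; accept={0,1}.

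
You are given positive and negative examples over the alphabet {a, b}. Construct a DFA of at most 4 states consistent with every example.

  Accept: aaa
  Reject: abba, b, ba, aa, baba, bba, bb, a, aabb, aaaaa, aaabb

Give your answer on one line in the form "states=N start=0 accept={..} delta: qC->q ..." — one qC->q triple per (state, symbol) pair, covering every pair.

Grow the machine one transition at a time. Run the examples from 0; the earliest place one falls off (shortest prefix, ties alphabetical) gets sent to the lowest-numbered state that keeps every Accept/Reject pair distinguishable — a pair clashes when both reach the same state with identical unread suffix — and to a fresh state only if none does.
a: 0a undefined. 0a->0: no, aaa/aa meet in 0. Open state 1: 0a->1.
b: 0b undefined. 0b->0: ok.
aa: 1a undefined. 1a->0: no, aaa/ba meet in 1. 1a->1: no, aaa/ba meet in 1. Open state 2: 1a->2.
ab: 1b undefined. 1b->0: ok.
aaa: 2a undefined. 2a->0: no, aaa/b meet in 0. 2a->1: no, aaa/abba meet in 1. 2a->2: no, aaa/aa meet in 2. Open state 3: 2a->3.
aab: 2b undefined. 2b->0: ok.
aaaa: 3a undefined. 3a->0: ok.
aaab: 3b undefined. 3b->0: ok.
All examples now run through 4 states with every (state, symbol) defined. Accept strings end in {3}, Reject strings end in {0,1,2}; accept={3}.

states=4 start=0 accept={3} delta: 0a->1 0b->0 1a->2 1b->0 2a->3 2b->0 3a->0 3b->0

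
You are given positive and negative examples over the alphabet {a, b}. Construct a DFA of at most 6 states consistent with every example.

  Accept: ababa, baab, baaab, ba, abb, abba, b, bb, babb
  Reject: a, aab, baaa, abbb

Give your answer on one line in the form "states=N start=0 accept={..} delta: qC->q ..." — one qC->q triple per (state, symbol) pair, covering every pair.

Grow the machine one transition at a time. Run the examples from 0; the earliest place one falls off (shortest prefix, ties alphabetical) gets sent to the lowest-numbered state that keeps every Accept/Reject pair distinguishable — a pair clashes when both reach the same state with identical unread suffix — and to a fresh state only if none does.
a: 0a undefined. 0a->0: no, b/aab meet in 0 with "b" left. Open state 1: 0a->1.
b: 0b undefined. 0b->0: no, baab/aab meet in 1 with "ab" left. 0b->1: no, b/a meet in 1. Open state 2: 0b->2.
aa: 1a undefined. 1a->0: no, b/aab meet in 2. 1a->1: ok.
ab: 1b undefined. 1b->0: no, ababa/a meet in 1. 1b->1: no, ababa/a meet in 1. 1b->2: no, b/aab meet in 2. Open state 3: 1b->3.
ba: 2a undefined. 2a->0: no, baab/aab meet in 3. 2a->1: no, baab/aab meet in 3. 2a->2: no, ba/baaa meet in 2. 2a->3: no, ba/aab meet in 3. Open state 4: 2a->4.
bb: 2b undefined. 2b->0: ok.
aba: 3a undefined. 3a->0: ok.
abb: 3b undefined. 3b->0: no, abba/a meet in 1. 3b->1: no, abb/a meet in 1. 3b->2: no, bb/abbb meet in 0. 3b->3: no, abb/aab meet in 3. 3b->4: ok.
baa: 4a undefined. 4a->0: no, baaab/aab meet in 3. 4a->1: no, baab/aab meet in 3. 4a->2: no, ababa/baaa meet in 4. 4a->3: no, abba/aab meet in 3. 4a->4: no, ababa/baaa meet in 4. Open state 5: 4a->5.
bab: 4b undefined. 4b->0: no, bb/abbb meet in 0. 4b->1: no, babb/aab meet in 3. 4b->2: no, b/abbb meet in 2. 4b->3: ok.
baaa: 5a undefined. 5a->0: no, bb/baaa meet in 0. 5a->1: no, baaab/aab meet in 3. 5a->2: no, b/baaa meet in 2. 5a->3: ok.
baab: 5b undefined. 5b->0: ok.
All examples now run through 6 states with every (state, symbol) defined. Accept strings end in {0,2,4,5}, Reject strings end in {1,3}; accept={0,2,4,5}.

states=6 start=0 accept={0,2,4,5} delta: 0a->1 0b->2 1a->1 1b->3 2a->4 2b->0 3a->0 3b->4 4a->5 4b->3 5a->3 5b->0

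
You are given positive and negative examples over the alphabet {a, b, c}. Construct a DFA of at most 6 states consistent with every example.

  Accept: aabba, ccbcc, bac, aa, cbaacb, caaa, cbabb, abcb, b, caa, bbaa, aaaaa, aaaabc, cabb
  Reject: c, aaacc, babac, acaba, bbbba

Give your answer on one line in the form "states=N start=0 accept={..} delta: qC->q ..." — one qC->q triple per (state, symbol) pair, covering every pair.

states=5 start=0 accept={0,1,3} delta: 0a->0 0b->1 0c->2 1a->1 1b->2 1c->0 2a->3 2b->3 2c->2 3a->1 3b->4 3c->4 4a->2 4b->0 4c->0

Fold the examples into a partial DFA from state 0: repeatedly fix the first undefined (state, symbol) met by the shortest-then-alphabetical prefix, trying targets in increasing order and rejecting any under which an Accept and a Reject string meet in one state with the same remainder; add a state when all current targets are rejected. Accepting states are where Accept strings end.
a: 0a undefined. 0a->0: ok.
b: 0b undefined. 0b->0: no, aabba/bbbba meet in 0. Open state 1: 0b->1.
c: 0c undefined. 0c->0: no, aa/c meet in 0. 0c->1: no, b/c meet in 1. Open state 2: 0c->2.
ba: 1a undefined. 1a->0: no, bac/c meet in 2. 1a->1: ok.
bb: 1b undefined. 1b->0: no, aabba/bbbba meet in 0. 1b->1: no, aabba/bbbba meet in 1. 1b->2: ok.
ca: 2a undefined. 2a->0: no, b/acaba meet in 1. 2a->1: no, aabba/acaba meet in 1. 2a->2: no, aabba/c meet in 2. Open state 3: 2a->3.
cb: 2b undefined. 2b->0: no, cbabb/c meet in 2. 2b->1: no, aabba/bbbba meet in 3. 2b->2: no, aabba/bbbba meet in 3. 2b->3: ok.
cc: 2c undefined. 2c->0: no, aa/aaacc meet in 0. 2c->1: no, b/aaacc meet in 1. 2c->2: ok.
abc: 1c undefined. 1c->0: ok.
caa: 3a undefined. 3a->0: no, cbabb/c meet in 2. 3a->1: ok.
cab: 3b undefined. 3b->0: no, bac/acaba meet in 0. 3b->1: no, cbaacb/acaba meet in 1. 3b->2: no, aabba/acaba meet in 3. 3b->3: no, cbaacb/acaba meet in 1. Open state 4: 3b->4.
cabb: 4b undefined. 4b->0: ok.
ccbc: 3c undefined. 3c->0: no, ccbcc/c meet in 2. 3c->1: no, cbaacb/babac meet in 1. 3c->2: no, ccbcc/c meet in 2. 3c->3: no, aabba/babac meet in 3. 3c->4: ok.
acaba: 4a undefined. 4a->0: no, bac/acaba meet in 0. 4a->1: no, cbaacb/acaba meet in 1. 4a->2: ok.
ccbcc: 4c undefined. 4c->0: ok.
All examples now run through 5 states with every (state, symbol) defined. Accept strings end in {0,1,3}, Reject strings end in {2,4}; accept={0,1,3}.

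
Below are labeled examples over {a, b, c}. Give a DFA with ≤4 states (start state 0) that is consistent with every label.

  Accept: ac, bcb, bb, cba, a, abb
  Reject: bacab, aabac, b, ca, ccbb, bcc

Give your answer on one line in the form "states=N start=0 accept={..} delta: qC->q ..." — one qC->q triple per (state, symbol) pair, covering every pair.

State merging on the prefix tree: take the shortest (then alphabetical) example prefix whose next move is undefined and point that move at state 0, else 1, else 2, ...; a target is out if some Accept/Reject pair would then sit in one state with the same input left (inseparable). If every existing state is out, open a new one.
a: 0a undefined. 0a->0: ok.
b: 0b undefined. 0b->0: no, ac/aabac meet in 0 with "c" left. Open state 1: 0b->1.
c: 0c undefined. 0c->0: no, ac/ca meet in 0. 0c->1: no, ac/b meet in 1. Open state 2: 0c->2.
ba: 1a undefined. 1a->0: no, ac/aabac meet in 2. 1a->1: ok.
bb: 1b undefined. 1b->0: ok.
bc: 1c undefined. 1c->0: no, ac/bcc meet in 2. 1c->1: no, bcb/bacab meet in 0. 1c->2: no, ac/aabac meet in 2. Open state 3: 1c->3.
ca: 2a undefined. 2a->0: no, bb/ca meet in 0. 2a->1: ok.
cb: 2b undefined. 2b->0: ok.
cc: 2c undefined. 2c->0: no, bb/ccbb meet in 0. 2c->1: ok.
bcb: 3b undefined. 3b->0: ok.
bcc: 3c undefined. 3c->0: no, bcb/bcc meet in 0. 3c->1: ok.
baca: 3a undefined. 3a->0: ok.
All examples now run through 4 states with every (state, symbol) defined. Accept strings end in {0,2}, Reject strings end in {1,3}; accept={0,2}.

states=4 start=0 accept={0,2} delta: 0a->0 0b->1 0c->2 1a->1 1b->0 1c->3 2a->1 2b->0 2c->1 3a->0 3b->0 3c->1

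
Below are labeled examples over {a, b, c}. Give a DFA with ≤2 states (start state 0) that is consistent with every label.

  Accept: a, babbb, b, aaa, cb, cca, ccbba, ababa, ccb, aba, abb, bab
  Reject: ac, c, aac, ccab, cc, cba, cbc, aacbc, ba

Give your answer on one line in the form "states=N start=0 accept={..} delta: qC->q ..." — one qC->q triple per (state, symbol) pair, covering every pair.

states=2 start=0 accept={1} delta: 0a->1 0b->1 0c->0 1a->0 1b->0 1c->0

State merging on the prefix tree: take the shortest (then alphabetical) example prefix whose next move is undefined and point that move at state 0, else 1, else 2, ...; a target is out if some Accept/Reject pair would then sit in one state with the same input left (inseparable). If every existing state is out, open a new one.
a: 0a undefined. 0a->0: no, aba/ba meet in 0 with "ba" left. Open state 1: 0a->1.
b: 0b undefined. 0b->0: no, a/ba meet in 1. 0b->1: ok.
c: 0c undefined. 0c->0: ok.
aa: 1a undefined. 1a->0: ok.
ab: 1b undefined. 1b->0: ok.
ac: 1c undefined. 1c->0: ok.
All examples now run through 2 states with every (state, symbol) defined. Accept strings end in {1}, Reject strings end in {0}; accept={1}.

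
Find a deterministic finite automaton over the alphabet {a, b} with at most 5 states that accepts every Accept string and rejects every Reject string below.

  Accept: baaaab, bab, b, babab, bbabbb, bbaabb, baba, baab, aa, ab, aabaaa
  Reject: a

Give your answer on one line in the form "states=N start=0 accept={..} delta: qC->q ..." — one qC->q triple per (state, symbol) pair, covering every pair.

states=3 start=0 accept={0,2} delta: 0a->1 0b->0 1a->2 1b->2 2a->0 2b->0

Grow the machine one transition at a time. Run the examples from 0; the earliest place one falls off (shortest prefix, ties alphabetical) gets sent to the lowest-numbered state that keeps every Accept/Reject pair distinguishable — a pair clashes when both reach the same state with identical unread suffix — and to a fresh state only if none does.
a: 0a undefined. 0a->0: no, aa/a meet in 0. Open state 1: 0a->1.
b: 0b undefined. 0b->0: ok.
aa: 1a undefined. 1a->0: no, aabaaa/a meet in 1. 1a->1: no, aa/a meet in 1. Open state 2: 1a->2.
ab: 1b undefined. 1b->0: no, baba/a meet in 1. 1b->1: no, bab/a meet in 1. 1b->2: ok.
aab: 2b undefined. 2b->0: ok.
baaa: 2a undefined. 2a->0: ok.
All examples now run through 3 states with every (state, symbol) defined. Accept strings end in {0,2}, Reject strings end in {1}; accept={0,2}.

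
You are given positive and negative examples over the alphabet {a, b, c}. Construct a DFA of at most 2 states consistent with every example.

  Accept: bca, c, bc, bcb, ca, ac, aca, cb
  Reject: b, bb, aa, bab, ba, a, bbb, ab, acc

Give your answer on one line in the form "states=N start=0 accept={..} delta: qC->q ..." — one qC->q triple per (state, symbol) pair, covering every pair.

Grow the machine one transition at a time. Run the examples from 0; the earliest place one falls off (shortest prefix, ties alphabetical) gets sent to the lowest-numbered state that keeps every Accept/Reject pair distinguishable — a pair clashes when both reach the same state with identical unread suffix — and to a fresh state only if none does.
a: 0a undefined. 0a->0: ok.
b: 0b undefined. 0b->0: ok.
c: 0c undefined. 0c->0: no, bca/b meet in 0. Open state 1: 0c->1.
ca: 1a undefined. 1a->0: no, bca/b meet in 0. 1a->1: ok.
cb: 1b undefined. 1b->0: no, bcb/b meet in 0. 1b->1: ok.
acc: 1c undefined. 1c->0: ok.
All examples now run through 2 states with every (state, symbol) defined. Accept strings end in {1}, Reject strings end in {0}; accept={1}.

states=2 start=0 accept={1} delta: 0a->0 0b->0 0c->1 1a->1 1b->1 1c->0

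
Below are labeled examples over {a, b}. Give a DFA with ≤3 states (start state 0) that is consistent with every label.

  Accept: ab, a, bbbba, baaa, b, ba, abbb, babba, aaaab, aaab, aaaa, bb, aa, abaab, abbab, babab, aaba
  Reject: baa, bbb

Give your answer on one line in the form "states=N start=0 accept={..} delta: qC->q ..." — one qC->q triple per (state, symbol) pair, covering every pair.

states=3 start=0 accept={1,2} delta: 0a->1 0b->1 1a->2 1b->2 2a->0 2b->0

Fold the examples into a partial DFA from state 0: repeatedly fix the first undefined (state, symbol) met by the shortest-then-alphabetical prefix, trying targets in increasing order and rejecting any under which an Accept and a Reject string meet in one state with the same remainder; add a state when all current targets are rejected. Accepting states are where Accept strings end.
a: 0a undefined. 0a->0: no, abbb/bbb meet in 0 with "bbb" left. Open state 1: 0a->1.
b: 0b undefined. 0b->0: no, b/bbb meet in 0. 0b->1: ok.
aa: 1a undefined. 1a->0: no, a/baa meet in 1. 1a->1: no, a/baa meet in 1. Open state 2: 1a->2.
ab: 1b undefined. 1b->0: no, a/bbb meet in 1. 1b->1: no, ab/bbb meet in 1. 1b->2: ok.
aaa: 2a undefined. 2a->0: ok.
aab: 2b undefined. 2b->0: ok.
All examples now run through 3 states with every (state, symbol) defined. Accept strings end in {1,2}, Reject strings end in {0}; accept={1,2}.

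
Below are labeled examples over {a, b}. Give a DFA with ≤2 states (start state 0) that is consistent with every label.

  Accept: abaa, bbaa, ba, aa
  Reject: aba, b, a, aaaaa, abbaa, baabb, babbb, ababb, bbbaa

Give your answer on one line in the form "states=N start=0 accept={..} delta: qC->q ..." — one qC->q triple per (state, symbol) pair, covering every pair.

Fold the examples into a partial DFA from state 0: repeatedly fix the first undefined (state, symbol) met by the shortest-then-alphabetical prefix, trying targets in increasing order and rejecting any under which an Accept and a Reject string meet in one state with the same remainder; add a state when all current targets are rejected. Accepting states are where Accept strings end.
a: 0a undefined. 0a->0: no, bbaa/abbaa meet in 0 with "bbaa" left. Open state 1: 0a->1.
b: 0b undefined. 0b->0: no, bbaa/bbbaa meet in 1 with "a" left. 0b->1: ok.
aa: 1a undefined. 1a->0: ok.
ab: 1b undefined. 1b->0: ok.
All examples now run through 2 states with every (state, symbol) defined. Accept strings end in {0}, Reject strings end in {1}; accept={0}.

states=2 start=0 accept={0} delta: 0a->1 0b->1 1a->0 1b->0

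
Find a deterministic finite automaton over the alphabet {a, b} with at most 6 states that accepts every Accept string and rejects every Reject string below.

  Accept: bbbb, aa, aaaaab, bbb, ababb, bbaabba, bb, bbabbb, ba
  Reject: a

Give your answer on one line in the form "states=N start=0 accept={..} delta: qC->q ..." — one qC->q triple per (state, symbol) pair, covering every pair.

Grow the machine one transition at a time. Run the examples from 0; the earliest place one falls off (shortest prefix, ties alphabetical) gets sent to the lowest-numbered state that keeps every Accept/Reject pair distinguishable — a pair clashes when both reach the same state with identical unread suffix — and to a fresh state only if none does.
a: 0a undefined. 0a->0: no, aa/a meet in 0. Open state 1: 0a->1.
b: 0b undefined. 0b->0: no, ba/a meet in 1. 0b->1: ok.
aa: 1a undefined. 1a->0: ok.
ab: 1b undefined. 1b->0: no, bbb/a meet in 1. 1b->1: no, bbbb/a meet in 1. Open state 2: 1b->2.
aba: 2a undefined. 2a->0: ok.
bbb: 2b undefined. 2b->0: no, bbbb/a meet in 1. 2b->1: no, bbb/a meet in 1. 2b->2: ok.
All examples now run through 3 states with every (state, symbol) defined. Accept strings end in {0,2}, Reject strings end in {1}; accept={0,2}.

states=3 start=0 accept={0,2} delta: 0a->1 0b->1 1a->0 1b->2 2a->0 2b->2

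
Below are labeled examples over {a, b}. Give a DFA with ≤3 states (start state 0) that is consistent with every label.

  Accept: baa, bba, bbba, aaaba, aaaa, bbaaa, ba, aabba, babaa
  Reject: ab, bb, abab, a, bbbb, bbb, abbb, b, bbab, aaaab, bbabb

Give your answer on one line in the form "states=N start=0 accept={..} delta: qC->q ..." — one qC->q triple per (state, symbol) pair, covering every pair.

states=3 start=0 accept={2} delta: 0a->1 0b->1 1a->2 1b->1 2a->2 2b->1

State merging on the prefix tree: take the shortest (then alphabetical) example prefix whose next move is undefined and point that move at state 0, else 1, else 2, ...; a target is out if some Accept/Reject pair would then sit in one state with the same input left (inseparable). If every existing state is out, open a new one.
a: 0a undefined. 0a->0: no, aaaa/a meet in 0. Open state 1: 0a->1.
b: 0b undefined. 0b->0: no, bba/a meet in 1. 0b->1: ok.
aa: 1a undefined. 1a->0: no, baa/a meet in 1. 1a->1: no, baa/a meet in 1. Open state 2: 1a->2.
ab: 1b undefined. 1b->0: no, bba/a meet in 1. 1b->1: ok.
aaa: 2a undefined. 2a->0: no, aaaa/ab meet in 1. 2a->1: no, baa/ab meet in 1. 2a->2: ok.
aab: 2b undefined. 2b->0: no, aaaba/ab meet in 1. 2b->1: ok.
All examples now run through 3 states with every (state, symbol) defined. Accept strings end in {2}, Reject strings end in {1}; accept={2}.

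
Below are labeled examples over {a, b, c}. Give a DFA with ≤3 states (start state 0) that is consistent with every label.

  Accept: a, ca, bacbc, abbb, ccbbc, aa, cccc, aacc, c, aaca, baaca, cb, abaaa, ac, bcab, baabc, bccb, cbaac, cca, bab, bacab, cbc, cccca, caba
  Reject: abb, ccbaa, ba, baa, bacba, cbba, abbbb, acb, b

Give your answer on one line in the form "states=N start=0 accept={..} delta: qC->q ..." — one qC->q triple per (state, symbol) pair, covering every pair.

Fold the examples into a partial DFA from state 0: repeatedly fix the first undefined (state, symbol) met by the shortest-then-alphabetical prefix, trying targets in increasing order and rejecting any under which an Accept and a Reject string meet in one state with the same remainder; add a state when all current targets are rejected. Accepting states are where Accept strings end.
a: 0a undefined. 0a->0: no, cb/acb meet in 0 with "cb" left. Open state 1: 0a->1.
b: 0b undefined. 0b->0: no, a/ba meet in 1. 0b->1: no, a/b meet in 1. Open state 2: 0b->2.
c: 0c undefined. 0c->0: no, cb/b meet in 2. 0c->1: ok.
aa: 1a undefined. 1a->0: no, caba/ba meet in 2 with "a" left. 1a->1: ok.
ab: 1b undefined. 1b->0: ok.
ac: 1c undefined. 1c->0: ok.
ba: 2a undefined. 2a->0: no, a/ccbaa meet in 1. 2a->1: no, a/ccbaa meet in 1. 2a->2: ok.
bc: 2c undefined. 2c->0: ok.
bab: 2b undefined. 2b->0: ok.
All examples now run through 3 states with every (state, symbol) defined. Accept strings end in {0,1}, Reject strings end in {2}; accept={0,1}.

states=3 start=0 accept={0,1} delta: 0a->1 0b->2 0c->1 1a->1 1b->0 1c->0 2a->2 2b->0 2c->0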